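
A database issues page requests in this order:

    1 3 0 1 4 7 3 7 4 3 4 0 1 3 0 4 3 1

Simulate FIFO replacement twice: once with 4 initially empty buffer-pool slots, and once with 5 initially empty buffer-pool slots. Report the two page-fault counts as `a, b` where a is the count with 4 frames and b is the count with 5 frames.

4 frames: F F F . F F . . . . . . F F F F . . → 9 faults.
5 frames: F F F . F F . . . . . . . . . . . . → 5 faults.
5 < 9: adding a frame reduced faults, as is typical.

9, 5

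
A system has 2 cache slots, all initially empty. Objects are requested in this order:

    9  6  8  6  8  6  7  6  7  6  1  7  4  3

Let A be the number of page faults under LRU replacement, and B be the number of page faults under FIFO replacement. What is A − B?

-1

Under LRU: F F F . . . F . . . F F F F → 8 faults.
Under FIFO: F F F . . . F F . . F F F F → 9 faults.
A − B = 8 − 9 = -1.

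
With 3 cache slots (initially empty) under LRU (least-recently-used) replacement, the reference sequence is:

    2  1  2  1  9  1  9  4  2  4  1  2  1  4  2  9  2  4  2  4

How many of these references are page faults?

7

2 → fault, frames [2]
1 → fault, frames [2, 1]
2 → hit
1 → hit
9 → fault, frames [2, 1, 9]
1 → hit
9 → hit
4 → fault, evict 2, frames [1, 9, 4]
2 → fault, evict 1, frames [9, 4, 2]
4 → hit
1 → fault, evict 9, frames [2, 4, 1]
2 → hit
1 → hit
4 → hit
2 → hit
9 → fault, evict 1, frames [4, 2, 9]
2 → hit
4 → hit
2 → hit
4 → hit
Page faults: 7.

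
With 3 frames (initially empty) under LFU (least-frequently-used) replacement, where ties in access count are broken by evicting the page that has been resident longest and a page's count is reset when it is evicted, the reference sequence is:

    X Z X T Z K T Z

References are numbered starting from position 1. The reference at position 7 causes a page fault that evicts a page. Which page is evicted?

K

pos 1: X: fault, frames [X]
pos 2: Z: fault, frames [X, Z]
pos 3: X: hit
pos 4: T: fault, frames [X, Z, T]
pos 5: Z: hit
pos 6: K: fault, evict T, frames [X, Z, K]
pos 7: T: fault, evict K, frames [X, Z, T]
At position 7, page K is evicted.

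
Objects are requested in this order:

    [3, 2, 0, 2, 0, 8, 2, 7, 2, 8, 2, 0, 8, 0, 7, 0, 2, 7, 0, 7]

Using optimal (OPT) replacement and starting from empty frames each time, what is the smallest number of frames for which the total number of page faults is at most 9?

3

f=1: 20 faults
f=2: 10 faults
f=3: 7 faults
f=4: 5 faults
f=5: 5 faults
Smallest f with faults ≤ 9 is 3.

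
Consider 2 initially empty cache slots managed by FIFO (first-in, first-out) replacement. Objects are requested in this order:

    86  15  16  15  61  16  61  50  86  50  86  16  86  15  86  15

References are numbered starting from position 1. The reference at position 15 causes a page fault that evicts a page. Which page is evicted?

16

pos 1: 86 -> miss, frames [86]
pos 2: 15 -> miss, frames [86, 15]
pos 3: 16 -> miss, evict 86, frames [15, 16]
pos 4: 15 -> hit
pos 5: 61 -> miss, evict 15, frames [16, 61]
pos 6: 16 -> hit
pos 7: 61 -> hit
pos 8: 50 -> miss, evict 16, frames [61, 50]
pos 9: 86 -> miss, evict 61, frames [50, 86]
pos 10: 50 -> hit
pos 11: 86 -> hit
pos 12: 16 -> miss, evict 50, frames [86, 16]
pos 13: 86 -> hit
pos 14: 15 -> miss, evict 86, frames [16, 15]
pos 15: 86 -> miss, evict 16, frames [15, 86]
At position 15, page 16 is evicted.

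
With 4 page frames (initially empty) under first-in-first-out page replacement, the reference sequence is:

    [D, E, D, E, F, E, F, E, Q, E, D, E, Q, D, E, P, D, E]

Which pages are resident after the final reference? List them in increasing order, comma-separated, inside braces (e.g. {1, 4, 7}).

D → miss, frames [D]
E → miss, frames [D, E]
D → hit
E → hit
F → miss, frames [D, E, F]
E → hit
F → hit
E → hit
Q → miss, frames [D, E, F, Q]
E → hit
D → hit
E → hit
Q → hit
D → hit
E → hit
P → miss, evict D, frames [E, F, Q, P]
D → miss, evict E, frames [F, Q, P, D]
E → miss, evict F, frames [Q, P, D, E]

{D, E, P, Q}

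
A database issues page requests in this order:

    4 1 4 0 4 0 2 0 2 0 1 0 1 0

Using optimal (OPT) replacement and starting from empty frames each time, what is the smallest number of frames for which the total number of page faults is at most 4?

3

f=1: 14 faults
f=2: 5 faults
f=3: 4 faults
f=4: 4 faults
Smallest f with faults ≤ 4 is 3.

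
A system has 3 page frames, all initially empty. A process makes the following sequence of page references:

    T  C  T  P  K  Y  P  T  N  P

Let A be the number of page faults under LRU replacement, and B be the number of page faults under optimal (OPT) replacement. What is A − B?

1

Under LRU: F F . F F F . F F . → 7 faults.
Under OPT: F F . F F F . . F . → 6 faults.
A − B = 7 − 6 = 1.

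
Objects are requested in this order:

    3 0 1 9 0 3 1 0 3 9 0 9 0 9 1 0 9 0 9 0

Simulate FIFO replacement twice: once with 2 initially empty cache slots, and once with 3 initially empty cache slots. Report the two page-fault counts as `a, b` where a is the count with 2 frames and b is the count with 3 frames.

14, 8

2 frames: F F F F F F F F F F F . . . F . F F . . → 14 faults.
3 frames: F F F F . F . F . . . . . . F . F . . . → 8 faults.
8 < 14: adding a frame reduced faults, as is typical.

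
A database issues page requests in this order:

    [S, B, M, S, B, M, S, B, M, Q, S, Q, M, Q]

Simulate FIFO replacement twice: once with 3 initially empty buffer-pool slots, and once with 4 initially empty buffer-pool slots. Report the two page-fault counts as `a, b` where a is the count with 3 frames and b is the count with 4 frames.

3 frames: F F F . . . . . . F F . . . → 5 faults.
4 frames: F F F . . . . . . F . . . . → 4 faults.
4 < 5: adding a frame reduced faults, as is typical.

5, 4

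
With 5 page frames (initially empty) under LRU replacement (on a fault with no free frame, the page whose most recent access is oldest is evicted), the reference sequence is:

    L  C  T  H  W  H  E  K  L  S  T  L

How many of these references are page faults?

10

L: miss, frames (L)
C: miss, frames (L C)
T: miss, frames (L C T)
H: miss, frames (L C T H)
W: miss, frames (L C T H W)
H: hit
E: miss, evict L, frames (C T W H E)
K: miss, evict C, frames (T W H E K)
L: miss, evict T, frames (W H E K L)
S: miss, evict W, frames (H E K L S)
T: miss, evict H, frames (E K L S T)
L: hit
Page faults: 10.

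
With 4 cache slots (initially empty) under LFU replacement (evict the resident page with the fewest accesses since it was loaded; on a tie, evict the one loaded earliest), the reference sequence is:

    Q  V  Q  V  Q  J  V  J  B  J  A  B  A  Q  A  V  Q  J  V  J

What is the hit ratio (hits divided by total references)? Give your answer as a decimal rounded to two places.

0.65

Q → miss, frames {Q}
V → miss, frames {Q,V}
Q → hit
V → hit
Q → hit
J → miss, frames {Q,V,J}
V → hit
J → hit
B → miss, frames {Q,V,J,B}
J → hit
A → miss, evict B, frames {Q,V,J,A}
B → miss, evict A, frames {Q,V,J,B}
A → miss, evict B, frames {Q,V,J,A}
Q → hit
A → hit
V → hit
Q → hit
J → hit
V → hit
J → hit
Hits: 13 of 20 references → 13/20 = 0.6500.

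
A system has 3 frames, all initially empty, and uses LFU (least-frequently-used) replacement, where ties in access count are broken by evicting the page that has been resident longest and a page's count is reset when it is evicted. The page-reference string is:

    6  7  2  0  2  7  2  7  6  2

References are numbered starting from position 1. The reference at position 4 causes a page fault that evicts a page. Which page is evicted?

6

pos 1: 6 → miss, frames (6)
pos 2: 7 → miss, frames (6 7)
pos 3: 2 → miss, frames (6 7 2)
pos 4: 0 → miss, evict 6, frames (7 2 0)
At position 4, page 6 is evicted.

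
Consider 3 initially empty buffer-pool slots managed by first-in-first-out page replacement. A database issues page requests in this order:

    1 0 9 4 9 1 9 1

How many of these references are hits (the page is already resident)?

3

1: fault, frames [1]
0: fault, frames [1, 0]
9: fault, frames [1, 0, 9]
4: fault, evict 1, frames [0, 9, 4]
9: hit
1: fault, evict 0, frames [9, 4, 1]
9: hit
1: hit
Hits: 3.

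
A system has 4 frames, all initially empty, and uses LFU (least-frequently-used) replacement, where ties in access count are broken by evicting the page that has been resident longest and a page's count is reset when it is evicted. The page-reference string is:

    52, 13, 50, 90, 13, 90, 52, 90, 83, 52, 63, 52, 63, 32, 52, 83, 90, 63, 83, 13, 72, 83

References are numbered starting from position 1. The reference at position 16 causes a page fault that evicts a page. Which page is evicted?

32

pos 1: 52 -> miss, frames [52]
pos 2: 13 -> miss, frames [52, 13]
pos 3: 50 -> miss, frames [52, 13, 50]
pos 4: 90 -> miss, frames [52, 13, 50, 90]
pos 5: 13 -> hit
pos 6: 90 -> hit
pos 7: 52 -> hit
pos 8: 90 -> hit
pos 9: 83 -> miss, evict 50, frames [52, 13, 90, 83]
pos 10: 52 -> hit
pos 11: 63 -> miss, evict 83, frames [52, 13, 90, 63]
pos 12: 52 -> hit
pos 13: 63 -> hit
pos 14: 32 -> miss, evict 13, frames [52, 90, 63, 32]
pos 15: 52 -> hit
pos 16: 83 -> miss, evict 32, frames [52, 90, 63, 83]
At position 16, page 32 is evicted.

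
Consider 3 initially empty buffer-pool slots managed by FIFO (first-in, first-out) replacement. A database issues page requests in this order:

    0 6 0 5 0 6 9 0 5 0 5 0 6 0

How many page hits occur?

8

0: miss, frames {0}
6: miss, frames {0,6}
0: hit
5: miss, frames {0,6,5}
0: hit
6: hit
9: miss, evict 0, frames {6,5,9}
0: miss, evict 6, frames {5,9,0}
5: hit
0: hit
5: hit
0: hit
6: miss, evict 5, frames {9,0,6}
0: hit
Hits: 8.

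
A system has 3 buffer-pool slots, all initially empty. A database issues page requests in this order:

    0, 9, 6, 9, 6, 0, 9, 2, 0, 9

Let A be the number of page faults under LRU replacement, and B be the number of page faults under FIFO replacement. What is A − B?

Under LRU: F F F . . . . F . . → 4 faults.
Under FIFO: F F F . . . . F F F → 6 faults.
A − B = 4 − 6 = -2.

-2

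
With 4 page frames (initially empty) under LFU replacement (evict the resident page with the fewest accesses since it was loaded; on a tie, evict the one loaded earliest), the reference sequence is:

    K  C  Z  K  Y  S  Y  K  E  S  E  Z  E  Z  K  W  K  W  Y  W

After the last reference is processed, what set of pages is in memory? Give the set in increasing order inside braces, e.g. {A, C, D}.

{E, K, W, Y}

K → fault, frames (K)
C → fault, frames (K C)
Z → fault, frames (K C Z)
K → hit
Y → fault, frames (K C Z Y)
S → fault, evict C, frames (K Z Y S)
Y → hit
K → hit
E → fault, evict Z, frames (K Y S E)
S → hit
E → hit
Z → fault, evict Y, frames (K S E Z)
E → hit
Z → hit
K → hit
W → fault, evict S, frames (K E Z W)
K → hit
W → hit
Y → fault, evict Z, frames (K E W Y)
W → hit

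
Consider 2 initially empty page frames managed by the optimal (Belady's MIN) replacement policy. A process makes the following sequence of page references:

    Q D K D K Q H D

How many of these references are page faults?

Q → miss, frames [Q]
D → miss, frames [Q, D]
K → miss, evict Q, frames [D, K]
D → hit
K → hit
Q → miss, evict K, frames [D, Q]
H → miss, evict Q, frames [D, H]
D → hit
Page faults: 5.

5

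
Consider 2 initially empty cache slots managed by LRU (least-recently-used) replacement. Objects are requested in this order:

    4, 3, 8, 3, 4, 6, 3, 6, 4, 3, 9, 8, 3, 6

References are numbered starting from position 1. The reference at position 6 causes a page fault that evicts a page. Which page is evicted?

pos 1: 4: fault, frames [4]
pos 2: 3: fault, frames [4, 3]
pos 3: 8: fault, evict 4, frames [3, 8]
pos 4: 3: hit
pos 5: 4: fault, evict 8, frames [3, 4]
pos 6: 6: fault, evict 3, frames [4, 6]
At position 6, page 3 is evicted.

3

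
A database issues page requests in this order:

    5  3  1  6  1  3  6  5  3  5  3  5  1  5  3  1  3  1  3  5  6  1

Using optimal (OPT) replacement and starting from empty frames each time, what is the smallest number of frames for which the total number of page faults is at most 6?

3

f=1: 22 faults
f=2: 10 faults
f=3: 6 faults
f=4: 4 faults
Smallest f with faults ≤ 6 is 3.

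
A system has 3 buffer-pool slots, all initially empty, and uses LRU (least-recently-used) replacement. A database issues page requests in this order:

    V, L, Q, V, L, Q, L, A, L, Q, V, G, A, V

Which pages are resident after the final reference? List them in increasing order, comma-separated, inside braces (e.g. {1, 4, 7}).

{A, G, V}

V → miss, frames (V)
L → miss, frames (V L)
Q → miss, frames (V L Q)
V → hit
L → hit
Q → hit
L → hit
A → miss, evict V, frames (Q L A)
L → hit
Q → hit
V → miss, evict A, frames (L Q V)
G → miss, evict L, frames (Q V G)
A → miss, evict Q, frames (V G A)
V → hit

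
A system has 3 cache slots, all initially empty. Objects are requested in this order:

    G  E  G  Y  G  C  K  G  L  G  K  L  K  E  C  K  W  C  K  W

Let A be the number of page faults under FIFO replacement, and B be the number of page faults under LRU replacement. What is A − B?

Under FIFO: F F . F . F F F F . . . . F F F F . . . → 11 faults.
Under LRU: F F . F . F F . F . . . . F F . F . . . → 9 faults.
A − B = 11 − 9 = 2.

2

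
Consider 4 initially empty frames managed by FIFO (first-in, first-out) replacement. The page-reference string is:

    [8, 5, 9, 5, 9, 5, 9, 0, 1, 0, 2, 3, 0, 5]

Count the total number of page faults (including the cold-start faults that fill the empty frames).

8: miss, frames {8}
5: miss, frames {8,5}
9: miss, frames {8,5,9}
5: hit
9: hit
5: hit
9: hit
0: miss, frames {8,5,9,0}
1: miss, evict 8, frames {5,9,0,1}
0: hit
2: miss, evict 5, frames {9,0,1,2}
3: miss, evict 9, frames {0,1,2,3}
0: hit
5: miss, evict 0, frames {1,2,3,5}
Page faults: 8.

8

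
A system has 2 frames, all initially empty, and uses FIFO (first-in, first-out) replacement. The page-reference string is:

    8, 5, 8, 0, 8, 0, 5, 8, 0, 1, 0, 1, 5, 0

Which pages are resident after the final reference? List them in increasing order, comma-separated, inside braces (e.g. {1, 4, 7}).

{0, 5}

8 → miss, frames (8)
5 → miss, frames (8 5)
8 → hit
0 → miss, evict 8, frames (5 0)
8 → miss, evict 5, frames (0 8)
0 → hit
5 → miss, evict 0, frames (8 5)
8 → hit
0 → miss, evict 8, frames (5 0)
1 → miss, evict 5, frames (0 1)
0 → hit
1 → hit
5 → miss, evict 0, frames (1 5)
0 → miss, evict 1, frames (5 0)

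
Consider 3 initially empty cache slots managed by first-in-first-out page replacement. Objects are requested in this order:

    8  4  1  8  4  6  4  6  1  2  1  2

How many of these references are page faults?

5

8 → miss, frames {8}
4 → miss, frames {8,4}
1 → miss, frames {8,4,1}
8 → hit
4 → hit
6 → miss, evict 8, frames {4,1,6}
4 → hit
6 → hit
1 → hit
2 → miss, evict 4, frames {1,6,2}
1 → hit
2 → hit
Page faults: 5.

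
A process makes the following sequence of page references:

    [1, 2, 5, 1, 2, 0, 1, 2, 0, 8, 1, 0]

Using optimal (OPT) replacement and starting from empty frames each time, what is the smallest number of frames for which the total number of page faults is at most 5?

f=1: 12 faults
f=2: 8 faults
f=3: 5 faults
f=4: 5 faults
f=5: 5 faults
Smallest f with faults ≤ 5 is 3.

3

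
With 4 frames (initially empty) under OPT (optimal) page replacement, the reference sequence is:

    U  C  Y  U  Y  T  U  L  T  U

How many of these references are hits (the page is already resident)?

U → fault, frames [U]
C → fault, frames [U, C]
Y → fault, frames [U, C, Y]
U → hit
Y → hit
T → fault, frames [U, C, Y, T]
U → hit
L → fault, evict Y, frames [U, C, T, L]
T → hit
U → hit
Hits: 5.

5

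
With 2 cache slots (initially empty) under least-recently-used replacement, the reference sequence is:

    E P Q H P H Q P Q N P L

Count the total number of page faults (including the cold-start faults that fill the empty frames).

E -> miss, frames (E)
P -> miss, frames (E P)
Q -> miss, evict E, frames (P Q)
H -> miss, evict P, frames (Q H)
P -> miss, evict Q, frames (H P)
H -> hit
Q -> miss, evict P, frames (H Q)
P -> miss, evict H, frames (Q P)
Q -> hit
N -> miss, evict P, frames (Q N)
P -> miss, evict Q, frames (N P)
L -> miss, evict N, frames (P L)
Page faults: 10.

10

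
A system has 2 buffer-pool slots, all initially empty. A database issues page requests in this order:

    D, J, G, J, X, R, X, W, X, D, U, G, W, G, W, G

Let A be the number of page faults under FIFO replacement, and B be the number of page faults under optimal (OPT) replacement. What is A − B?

Under FIFO: F F F . F F . F F F F F F . . . → 11 faults.
Under OPT: F F F . F F . F . F F F . . . . → 9 faults.
A − B = 11 − 9 = 2.

2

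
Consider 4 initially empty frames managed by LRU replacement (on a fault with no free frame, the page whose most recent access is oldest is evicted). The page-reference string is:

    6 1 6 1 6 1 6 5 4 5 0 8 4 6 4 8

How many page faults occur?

6 -> miss, frames (6)
1 -> miss, frames (6 1)
6 -> hit
1 -> hit
6 -> hit
1 -> hit
6 -> hit
5 -> miss, frames (1 6 5)
4 -> miss, frames (1 6 5 4)
5 -> hit
0 -> miss, evict 1, frames (6 4 5 0)
8 -> miss, evict 6, frames (4 5 0 8)
4 -> hit
6 -> miss, evict 5, frames (0 8 4 6)
4 -> hit
8 -> hit
Page faults: 7.

7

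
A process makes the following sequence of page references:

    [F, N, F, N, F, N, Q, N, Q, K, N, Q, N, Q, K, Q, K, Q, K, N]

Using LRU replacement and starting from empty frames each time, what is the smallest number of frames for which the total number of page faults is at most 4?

f=1: 20 faults
f=2: 8 faults
f=3: 4 faults
f=4: 4 faults
Smallest f with faults ≤ 4 is 3.

3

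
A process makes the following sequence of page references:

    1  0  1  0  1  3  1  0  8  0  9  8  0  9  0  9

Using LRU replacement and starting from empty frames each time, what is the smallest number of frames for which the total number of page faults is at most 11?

f=1: 16 faults
f=2: 9 faults
f=3: 5 faults
f=4: 5 faults
f=5: 5 faults
Smallest f with faults ≤ 11 is 2.

2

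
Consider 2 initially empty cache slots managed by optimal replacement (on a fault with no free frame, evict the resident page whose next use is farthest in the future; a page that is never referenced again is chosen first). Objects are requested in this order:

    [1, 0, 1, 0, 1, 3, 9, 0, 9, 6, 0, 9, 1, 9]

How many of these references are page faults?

1 -> fault, frames (1)
0 -> fault, frames (1 0)
1 -> hit
0 -> hit
1 -> hit
3 -> fault, evict 1, frames (0 3)
9 -> fault, evict 3, frames (0 9)
0 -> hit
9 -> hit
6 -> fault, evict 9, frames (0 6)
0 -> hit
9 -> fault, evict 6, frames (0 9)
1 -> fault, evict 0, frames (9 1)
9 -> hit
Page faults: 7.

7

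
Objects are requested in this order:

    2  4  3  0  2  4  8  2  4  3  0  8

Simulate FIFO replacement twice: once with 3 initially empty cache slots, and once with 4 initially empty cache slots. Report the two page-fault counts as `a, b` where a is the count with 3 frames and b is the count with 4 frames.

9, 10

3 frames: F F F F F F F . . F F . → 9 faults.
4 frames: F F F F . . F F F F F F → 10 faults.
10 > 9: adding a frame increased faults — Belady's anomaly.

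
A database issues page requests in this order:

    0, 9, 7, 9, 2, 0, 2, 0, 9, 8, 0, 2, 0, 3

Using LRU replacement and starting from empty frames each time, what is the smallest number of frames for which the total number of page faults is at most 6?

4

f=1: 14 faults
f=2: 10 faults
f=3: 8 faults
f=4: 6 faults
f=5: 6 faults
f=6: 6 faults
Smallest f with faults ≤ 6 is 4.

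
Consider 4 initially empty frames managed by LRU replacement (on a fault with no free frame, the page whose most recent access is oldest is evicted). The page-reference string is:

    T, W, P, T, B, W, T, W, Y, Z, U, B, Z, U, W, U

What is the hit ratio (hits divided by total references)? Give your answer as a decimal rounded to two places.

T -> miss, frames {T}
W -> miss, frames {T,W}
P -> miss, frames {T,W,P}
T -> hit
B -> miss, frames {W,P,T,B}
W -> hit
T -> hit
W -> hit
Y -> miss, evict P, frames {B,T,W,Y}
Z -> miss, evict B, frames {T,W,Y,Z}
U -> miss, evict T, frames {W,Y,Z,U}
B -> miss, evict W, frames {Y,Z,U,B}
Z -> hit
U -> hit
W -> miss, evict Y, frames {B,Z,U,W}
U -> hit
Hits: 7 of 16 references → 7/16 = 0.4375.

0.44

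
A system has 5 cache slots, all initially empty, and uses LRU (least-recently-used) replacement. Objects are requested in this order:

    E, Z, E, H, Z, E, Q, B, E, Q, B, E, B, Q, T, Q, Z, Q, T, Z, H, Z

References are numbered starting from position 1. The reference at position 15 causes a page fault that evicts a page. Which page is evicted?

H

pos 1: E → miss, frames (E)
pos 2: Z → miss, frames (E Z)
pos 3: E → hit
pos 4: H → miss, frames (Z E H)
pos 5: Z → hit
pos 6: E → hit
pos 7: Q → miss, frames (H Z E Q)
pos 8: B → miss, frames (H Z E Q B)
pos 9: E → hit
pos 10: Q → hit
pos 11: B → hit
pos 12: E → hit
pos 13: B → hit
pos 14: Q → hit
pos 15: T → miss, evict H, frames (Z E B Q T)
At position 15, page H is evicted.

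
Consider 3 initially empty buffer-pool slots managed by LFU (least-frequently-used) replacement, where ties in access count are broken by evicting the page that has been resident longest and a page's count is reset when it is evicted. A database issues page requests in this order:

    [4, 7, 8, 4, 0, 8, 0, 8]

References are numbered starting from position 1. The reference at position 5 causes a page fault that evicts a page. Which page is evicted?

pos 1: 4: fault, frames {4}
pos 2: 7: fault, frames {4,7}
pos 3: 8: fault, frames {4,7,8}
pos 4: 4: hit
pos 5: 0: fault, evict 7, frames {4,8,0}
At position 5, page 7 is evicted.

7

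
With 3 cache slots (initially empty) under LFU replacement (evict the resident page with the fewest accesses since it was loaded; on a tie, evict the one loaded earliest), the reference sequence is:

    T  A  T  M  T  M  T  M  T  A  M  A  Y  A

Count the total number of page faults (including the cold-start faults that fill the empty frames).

T -> fault, frames {T}
A -> fault, frames {T,A}
T -> hit
M -> fault, frames {T,A,M}
T -> hit
M -> hit
T -> hit
M -> hit
T -> hit
A -> hit
M -> hit
A -> hit
Y -> fault, evict A, frames {T,M,Y}
A -> fault, evict Y, frames {T,M,A}
Page faults: 5.

5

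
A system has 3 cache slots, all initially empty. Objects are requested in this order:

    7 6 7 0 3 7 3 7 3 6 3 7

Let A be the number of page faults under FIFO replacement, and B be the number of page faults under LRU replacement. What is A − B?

Under FIFO: F F . F F F . . . F . . → 6 faults.
Under LRU: F F . F F . . . . F . . → 5 faults.
A − B = 6 − 5 = 1.

1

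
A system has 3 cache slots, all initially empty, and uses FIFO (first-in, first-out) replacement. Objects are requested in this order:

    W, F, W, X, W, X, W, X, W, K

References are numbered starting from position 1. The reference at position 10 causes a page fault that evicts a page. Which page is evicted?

pos 1: W → miss, frames {W}
pos 2: F → miss, frames {W,F}
pos 3: W → hit
pos 4: X → miss, frames {W,F,X}
pos 5: W → hit
pos 6: X → hit
pos 7: W → hit
pos 8: X → hit
pos 9: W → hit
pos 10: K → miss, evict W, frames {F,X,K}
At position 10, page W is evicted.

W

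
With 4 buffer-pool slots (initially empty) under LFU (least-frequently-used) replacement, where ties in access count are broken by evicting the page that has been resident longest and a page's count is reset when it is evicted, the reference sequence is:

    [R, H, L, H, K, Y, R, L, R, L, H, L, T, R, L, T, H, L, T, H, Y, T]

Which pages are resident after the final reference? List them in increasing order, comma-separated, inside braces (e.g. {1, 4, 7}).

{H, L, T, Y}

R -> fault, frames (R)
H -> fault, frames (R H)
L -> fault, frames (R H L)
H -> hit
K -> fault, frames (R H L K)
Y -> fault, evict R, frames (H L K Y)
R -> fault, evict L, frames (H K Y R)
L -> fault, evict K, frames (H Y R L)
R -> hit
L -> hit
H -> hit
L -> hit
T -> fault, evict Y, frames (H R L T)
R -> hit
L -> hit
T -> hit
H -> hit
L -> hit
T -> hit
H -> hit
Y -> fault, evict R, frames (H L T Y)
T -> hit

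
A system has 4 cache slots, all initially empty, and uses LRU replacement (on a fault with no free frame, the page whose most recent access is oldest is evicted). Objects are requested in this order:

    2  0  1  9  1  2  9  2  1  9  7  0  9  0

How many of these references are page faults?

6

2 -> fault, frames (2)
0 -> fault, frames (2 0)
1 -> fault, frames (2 0 1)
9 -> fault, frames (2 0 1 9)
1 -> hit
2 -> hit
9 -> hit
2 -> hit
1 -> hit
9 -> hit
7 -> fault, evict 0, frames (2 1 9 7)
0 -> fault, evict 2, frames (1 9 7 0)
9 -> hit
0 -> hit
Page faults: 6.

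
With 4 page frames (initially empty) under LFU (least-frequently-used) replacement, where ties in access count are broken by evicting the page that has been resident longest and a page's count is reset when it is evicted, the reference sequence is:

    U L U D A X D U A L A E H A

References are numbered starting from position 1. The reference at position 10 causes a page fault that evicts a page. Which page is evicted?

pos 1: U → fault, frames (U)
pos 2: L → fault, frames (U L)
pos 3: U → hit
pos 4: D → fault, frames (U L D)
pos 5: A → fault, frames (U L D A)
pos 6: X → fault, evict L, frames (U D A X)
pos 7: D → hit
pos 8: U → hit
pos 9: A → hit
pos 10: L → fault, evict X, frames (U D A L)
At position 10, page X is evicted.

X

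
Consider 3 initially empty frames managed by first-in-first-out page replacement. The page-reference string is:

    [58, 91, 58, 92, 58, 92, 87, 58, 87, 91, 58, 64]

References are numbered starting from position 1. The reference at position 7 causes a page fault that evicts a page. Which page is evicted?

pos 1: 58 -> miss, frames {58}
pos 2: 91 -> miss, frames {58,91}
pos 3: 58 -> hit
pos 4: 92 -> miss, frames {58,91,92}
pos 5: 58 -> hit
pos 6: 92 -> hit
pos 7: 87 -> miss, evict 58, frames {91,92,87}
At position 7, page 58 is evicted.

58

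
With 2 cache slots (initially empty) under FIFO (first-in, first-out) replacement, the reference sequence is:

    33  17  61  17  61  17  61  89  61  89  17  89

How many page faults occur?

5

33: fault, frames [33]
17: fault, frames [33, 17]
61: fault, evict 33, frames [17, 61]
17: hit
61: hit
17: hit
61: hit
89: fault, evict 17, frames [61, 89]
61: hit
89: hit
17: fault, evict 61, frames [89, 17]
89: hit
Page faults: 5.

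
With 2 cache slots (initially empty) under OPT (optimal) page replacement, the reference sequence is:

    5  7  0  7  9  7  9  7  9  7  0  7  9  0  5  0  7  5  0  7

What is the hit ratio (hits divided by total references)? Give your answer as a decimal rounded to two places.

5 -> fault, frames (5)
7 -> fault, frames (5 7)
0 -> fault, evict 5, frames (7 0)
7 -> hit
9 -> fault, evict 0, frames (7 9)
7 -> hit
9 -> hit
7 -> hit
9 -> hit
7 -> hit
0 -> fault, evict 9, frames (7 0)
7 -> hit
9 -> fault, evict 7, frames (0 9)
0 -> hit
5 -> fault, evict 9, frames (0 5)
0 -> hit
7 -> fault, evict 0, frames (5 7)
5 -> hit
0 -> fault, evict 5, frames (7 0)
7 -> hit
Hits: 11 of 20 references → 11/20 = 0.5500.

0.55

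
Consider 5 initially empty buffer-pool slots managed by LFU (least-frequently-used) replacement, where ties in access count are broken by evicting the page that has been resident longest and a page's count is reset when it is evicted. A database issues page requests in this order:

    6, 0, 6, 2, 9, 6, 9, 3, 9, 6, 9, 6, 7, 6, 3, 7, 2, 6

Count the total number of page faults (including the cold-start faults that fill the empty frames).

6: miss, frames (6)
0: miss, frames (6 0)
6: hit
2: miss, frames (6 0 2)
9: miss, frames (6 0 2 9)
6: hit
9: hit
3: miss, frames (6 0 2 9 3)
9: hit
6: hit
9: hit
6: hit
7: miss, evict 0, frames (6 2 9 3 7)
6: hit
3: hit
7: hit
2: hit
6: hit
Page faults: 6.

6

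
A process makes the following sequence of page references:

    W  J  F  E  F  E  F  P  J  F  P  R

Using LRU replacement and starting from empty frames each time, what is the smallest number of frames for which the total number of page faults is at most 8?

3

f=1: 12 faults
f=2: 9 faults
f=3: 7 faults
f=4: 6 faults
f=5: 6 faults
f=6: 6 faults
Smallest f with faults ≤ 8 is 3.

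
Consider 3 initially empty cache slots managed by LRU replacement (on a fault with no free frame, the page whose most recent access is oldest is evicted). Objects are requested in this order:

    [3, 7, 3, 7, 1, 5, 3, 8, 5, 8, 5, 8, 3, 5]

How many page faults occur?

3: miss, frames [3]
7: miss, frames [3, 7]
3: hit
7: hit
1: miss, frames [3, 7, 1]
5: miss, evict 3, frames [7, 1, 5]
3: miss, evict 7, frames [1, 5, 3]
8: miss, evict 1, frames [5, 3, 8]
5: hit
8: hit
5: hit
8: hit
3: hit
5: hit
Page faults: 6.

6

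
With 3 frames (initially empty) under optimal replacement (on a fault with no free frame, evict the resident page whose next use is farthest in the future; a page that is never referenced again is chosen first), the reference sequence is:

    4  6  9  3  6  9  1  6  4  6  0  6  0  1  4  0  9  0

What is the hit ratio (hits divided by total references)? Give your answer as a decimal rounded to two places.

0.50

4 → miss, frames {4}
6 → miss, frames {4,6}
9 → miss, frames {4,6,9}
3 → miss, evict 4, frames {6,9,3}
6 → hit
9 → hit
1 → miss, evict 3, frames {6,9,1}
6 → hit
4 → miss, evict 9, frames {6,1,4}
6 → hit
0 → miss, evict 4, frames {6,1,0}
6 → hit
0 → hit
1 → hit
4 → miss, evict 1, frames {6,0,4}
0 → hit
9 → miss, evict 4, frames {6,0,9}
0 → hit
Hits: 9 of 18 references → 9/18 = 0.5000.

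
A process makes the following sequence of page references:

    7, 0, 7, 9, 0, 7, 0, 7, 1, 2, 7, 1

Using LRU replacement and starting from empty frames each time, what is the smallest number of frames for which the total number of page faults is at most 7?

f=1: 12 faults
f=2: 9 faults
f=3: 5 faults
f=4: 5 faults
f=5: 5 faults
Smallest f with faults ≤ 7 is 3.

3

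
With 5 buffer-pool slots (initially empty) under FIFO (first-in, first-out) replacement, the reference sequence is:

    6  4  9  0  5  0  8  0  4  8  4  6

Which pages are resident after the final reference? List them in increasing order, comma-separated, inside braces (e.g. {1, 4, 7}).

6: fault, frames {6}
4: fault, frames {6,4}
9: fault, frames {6,4,9}
0: fault, frames {6,4,9,0}
5: fault, frames {6,4,9,0,5}
0: hit
8: fault, evict 6, frames {4,9,0,5,8}
0: hit
4: hit
8: hit
4: hit
6: fault, evict 4, frames {9,0,5,8,6}

{0, 5, 6, 8, 9}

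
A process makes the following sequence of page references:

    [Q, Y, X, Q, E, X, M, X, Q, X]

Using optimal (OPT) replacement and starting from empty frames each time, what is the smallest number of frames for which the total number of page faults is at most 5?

3

f=1: 10 faults
f=2: 6 faults
f=3: 5 faults
f=4: 5 faults
f=5: 5 faults
Smallest f with faults ≤ 5 is 3.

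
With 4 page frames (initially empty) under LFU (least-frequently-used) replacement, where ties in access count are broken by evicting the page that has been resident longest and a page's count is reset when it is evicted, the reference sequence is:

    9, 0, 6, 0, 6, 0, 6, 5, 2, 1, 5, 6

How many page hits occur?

5

9: miss, frames (9)
0: miss, frames (9 0)
6: miss, frames (9 0 6)
0: hit
6: hit
0: hit
6: hit
5: miss, frames (9 0 6 5)
2: miss, evict 9, frames (0 6 5 2)
1: miss, evict 5, frames (0 6 2 1)
5: miss, evict 2, frames (0 6 1 5)
6: hit
Hits: 5.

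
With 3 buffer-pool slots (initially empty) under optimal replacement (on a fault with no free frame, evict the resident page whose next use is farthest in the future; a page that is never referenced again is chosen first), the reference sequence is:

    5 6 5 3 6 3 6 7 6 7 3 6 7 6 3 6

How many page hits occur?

12

5 -> miss, frames {5}
6 -> miss, frames {5,6}
5 -> hit
3 -> miss, frames {5,6,3}
6 -> hit
3 -> hit
6 -> hit
7 -> miss, evict 5, frames {6,3,7}
6 -> hit
7 -> hit
3 -> hit
6 -> hit
7 -> hit
6 -> hit
3 -> hit
6 -> hit
Hits: 12.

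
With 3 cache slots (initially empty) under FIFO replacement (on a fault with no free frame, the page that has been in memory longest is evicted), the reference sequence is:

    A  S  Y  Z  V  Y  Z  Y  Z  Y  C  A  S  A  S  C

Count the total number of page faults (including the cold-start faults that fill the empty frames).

A -> miss, frames (A)
S -> miss, frames (A S)
Y -> miss, frames (A S Y)
Z -> miss, evict A, frames (S Y Z)
V -> miss, evict S, frames (Y Z V)
Y -> hit
Z -> hit
Y -> hit
Z -> hit
Y -> hit
C -> miss, evict Y, frames (Z V C)
A -> miss, evict Z, frames (V C A)
S -> miss, evict V, frames (C A S)
A -> hit
S -> hit
C -> hit
Page faults: 8.

8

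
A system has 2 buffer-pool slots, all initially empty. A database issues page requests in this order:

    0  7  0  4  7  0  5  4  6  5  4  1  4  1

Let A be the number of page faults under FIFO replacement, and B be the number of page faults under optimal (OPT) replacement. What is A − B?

2

Under FIFO: F F . F . F F F F F F F . . → 10 faults.
Under OPT: F F . F . F F . F . F F . . → 8 faults.
A − B = 10 − 8 = 2.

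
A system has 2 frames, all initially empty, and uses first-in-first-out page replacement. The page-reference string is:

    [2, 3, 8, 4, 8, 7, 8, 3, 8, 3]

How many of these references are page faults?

7

2 → miss, frames {2}
3 → miss, frames {2,3}
8 → miss, evict 2, frames {3,8}
4 → miss, evict 3, frames {8,4}
8 → hit
7 → miss, evict 8, frames {4,7}
8 → miss, evict 4, frames {7,8}
3 → miss, evict 7, frames {8,3}
8 → hit
3 → hit
Page faults: 7.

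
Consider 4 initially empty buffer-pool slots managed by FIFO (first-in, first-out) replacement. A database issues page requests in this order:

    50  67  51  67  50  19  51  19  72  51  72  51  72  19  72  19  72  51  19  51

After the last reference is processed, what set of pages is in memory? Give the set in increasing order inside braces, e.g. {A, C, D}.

50 → fault, frames {50}
67 → fault, frames {50,67}
51 → fault, frames {50,67,51}
67 → hit
50 → hit
19 → fault, frames {50,67,51,19}
51 → hit
19 → hit
72 → fault, evict 50, frames {67,51,19,72}
51 → hit
72 → hit
51 → hit
72 → hit
19 → hit
72 → hit
19 → hit
72 → hit
51 → hit
19 → hit
51 → hit

{19, 51, 67, 72}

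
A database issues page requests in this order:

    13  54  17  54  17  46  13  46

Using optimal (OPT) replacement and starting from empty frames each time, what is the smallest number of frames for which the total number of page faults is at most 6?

2

f=1: 8 faults
f=2: 5 faults
f=3: 4 faults
f=4: 4 faults
Smallest f with faults ≤ 6 is 2.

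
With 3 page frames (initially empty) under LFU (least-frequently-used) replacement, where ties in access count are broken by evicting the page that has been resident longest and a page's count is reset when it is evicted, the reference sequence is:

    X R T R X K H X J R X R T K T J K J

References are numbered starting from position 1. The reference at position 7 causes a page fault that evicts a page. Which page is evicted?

pos 1: X: miss, frames (X)
pos 2: R: miss, frames (X R)
pos 3: T: miss, frames (X R T)
pos 4: R: hit
pos 5: X: hit
pos 6: K: miss, evict T, frames (X R K)
pos 7: H: miss, evict K, frames (X R H)
At position 7, page K is evicted.

K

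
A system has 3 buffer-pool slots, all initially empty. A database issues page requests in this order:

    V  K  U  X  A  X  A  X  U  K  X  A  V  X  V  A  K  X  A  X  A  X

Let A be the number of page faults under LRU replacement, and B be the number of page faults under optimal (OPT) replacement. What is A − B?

2

Under LRU: F F F F F . . . . F . F F . . . F F . . . . → 10 faults.
Under OPT: F F F F F . . . . F . . F . . . F . . . . . → 8 faults.
A − B = 10 − 8 = 2.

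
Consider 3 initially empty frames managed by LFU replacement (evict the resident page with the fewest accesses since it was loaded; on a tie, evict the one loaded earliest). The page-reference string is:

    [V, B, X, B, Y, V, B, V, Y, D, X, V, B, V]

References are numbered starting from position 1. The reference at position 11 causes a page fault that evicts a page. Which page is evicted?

D

pos 1: V: fault, frames {V}
pos 2: B: fault, frames {V,B}
pos 3: X: fault, frames {V,B,X}
pos 4: B: hit
pos 5: Y: fault, evict V, frames {B,X,Y}
pos 6: V: fault, evict X, frames {B,Y,V}
pos 7: B: hit
pos 8: V: hit
pos 9: Y: hit
pos 10: D: fault, evict Y, frames {B,V,D}
pos 11: X: fault, evict D, frames {B,V,X}
At position 11, page D is evicted.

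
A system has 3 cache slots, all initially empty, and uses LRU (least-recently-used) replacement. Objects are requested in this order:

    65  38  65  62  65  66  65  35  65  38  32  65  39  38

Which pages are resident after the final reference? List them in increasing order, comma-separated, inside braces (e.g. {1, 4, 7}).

{38, 39, 65}

65 -> miss, frames {65}
38 -> miss, frames {65,38}
65 -> hit
62 -> miss, frames {38,65,62}
65 -> hit
66 -> miss, evict 38, frames {62,65,66}
65 -> hit
35 -> miss, evict 62, frames {66,65,35}
65 -> hit
38 -> miss, evict 66, frames {35,65,38}
32 -> miss, evict 35, frames {65,38,32}
65 -> hit
39 -> miss, evict 38, frames {32,65,39}
38 -> miss, evict 32, frames {65,39,38}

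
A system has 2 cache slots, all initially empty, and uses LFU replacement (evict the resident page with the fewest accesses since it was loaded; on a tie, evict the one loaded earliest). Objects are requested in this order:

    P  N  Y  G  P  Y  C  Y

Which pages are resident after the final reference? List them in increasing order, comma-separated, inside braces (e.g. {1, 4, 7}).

P: miss, frames {P}
N: miss, frames {P,N}
Y: miss, evict P, frames {N,Y}
G: miss, evict N, frames {Y,G}
P: miss, evict Y, frames {G,P}
Y: miss, evict G, frames {P,Y}
C: miss, evict P, frames {Y,C}
Y: hit

{C, Y}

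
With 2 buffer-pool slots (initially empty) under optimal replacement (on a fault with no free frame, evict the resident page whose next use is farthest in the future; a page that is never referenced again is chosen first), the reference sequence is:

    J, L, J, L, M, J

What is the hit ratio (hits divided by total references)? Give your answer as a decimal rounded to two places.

J -> miss, frames {J}
L -> miss, frames {J,L}
J -> hit
L -> hit
M -> miss, evict L, frames {J,M}
J -> hit
Hits: 3 of 6 references → 3/6 = 0.5000.

0.50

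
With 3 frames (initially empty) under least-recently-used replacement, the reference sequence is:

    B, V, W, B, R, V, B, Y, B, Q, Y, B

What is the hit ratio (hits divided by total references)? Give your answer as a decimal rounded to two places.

B → miss, frames (B)
V → miss, frames (B V)
W → miss, frames (B V W)
B → hit
R → miss, evict V, frames (W B R)
V → miss, evict W, frames (B R V)
B → hit
Y → miss, evict R, frames (V B Y)
B → hit
Q → miss, evict V, frames (Y B Q)
Y → hit
B → hit
Hits: 5 of 12 references → 5/12 = 0.4167.

0.42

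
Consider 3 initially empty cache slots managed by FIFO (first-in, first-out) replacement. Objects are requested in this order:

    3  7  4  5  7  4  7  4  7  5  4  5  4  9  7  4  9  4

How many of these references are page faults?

7

3 -> fault, frames (3)
7 -> fault, frames (3 7)
4 -> fault, frames (3 7 4)
5 -> fault, evict 3, frames (7 4 5)
7 -> hit
4 -> hit
7 -> hit
4 -> hit
7 -> hit
5 -> hit
4 -> hit
5 -> hit
4 -> hit
9 -> fault, evict 7, frames (4 5 9)
7 -> fault, evict 4, frames (5 9 7)
4 -> fault, evict 5, frames (9 7 4)
9 -> hit
4 -> hit
Page faults: 7.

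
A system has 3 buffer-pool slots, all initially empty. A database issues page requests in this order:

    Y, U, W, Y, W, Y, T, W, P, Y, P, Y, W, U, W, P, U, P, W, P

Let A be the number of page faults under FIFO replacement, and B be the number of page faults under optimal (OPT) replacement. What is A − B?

3

Under FIFO: F F F . . . F . F F . . F F . F . . . . → 9 faults.
Under OPT: F F F . . . F . F . . . . F . . . . . . → 6 faults.
A − B = 9 − 6 = 3.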